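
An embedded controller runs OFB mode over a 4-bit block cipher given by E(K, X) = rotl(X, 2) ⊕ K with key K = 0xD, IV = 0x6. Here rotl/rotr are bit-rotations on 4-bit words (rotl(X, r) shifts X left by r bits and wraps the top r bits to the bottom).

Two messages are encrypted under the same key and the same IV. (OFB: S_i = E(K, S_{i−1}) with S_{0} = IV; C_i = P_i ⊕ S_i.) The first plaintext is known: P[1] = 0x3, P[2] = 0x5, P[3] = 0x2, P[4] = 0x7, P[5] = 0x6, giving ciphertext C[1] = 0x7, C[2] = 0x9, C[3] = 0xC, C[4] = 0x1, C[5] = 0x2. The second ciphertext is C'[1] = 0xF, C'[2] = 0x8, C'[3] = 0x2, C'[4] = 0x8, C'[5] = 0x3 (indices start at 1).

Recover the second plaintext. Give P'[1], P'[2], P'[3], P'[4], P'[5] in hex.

P'[1] = 0xB, P'[2] = 0x4, P'[3] = 0xC, P'[4] = 0xE, P'[5] = 0x7

In OFB with a reused IV, both messages share the same keystream S_i, so C_i ⊕ C'_i = P_i ⊕ P'_i and thus P'_i = P_i ⊕ C_i ⊕ C'_i.
P'[1]: 0x3 ⊕ 0x7 ⊕ 0xF = 0xB.
P'[2]: 0x5 ⊕ 0x9 ⊕ 0x8 = 0x4.
P'[3]: 0x2 ⊕ 0xC ⊕ 0x2 = 0xC.
P'[4]: 0x7 ⊕ 0x1 ⊕ 0x8 = 0xE.
P'[5]: 0x6 ⊕ 0x2 ⊕ 0x3 = 0x7.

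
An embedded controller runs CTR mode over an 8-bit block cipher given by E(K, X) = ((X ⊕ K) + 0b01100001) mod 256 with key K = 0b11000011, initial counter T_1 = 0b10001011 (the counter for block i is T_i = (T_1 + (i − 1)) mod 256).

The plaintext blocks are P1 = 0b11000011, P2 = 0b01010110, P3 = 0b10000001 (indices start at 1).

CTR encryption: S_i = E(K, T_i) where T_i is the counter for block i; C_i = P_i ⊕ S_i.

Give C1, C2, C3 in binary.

C1 = 0b01101010, C2 = 0b11100110, C3 = 0b00101110

C1: T = 0b10001011, S = E(K, T) = 0b10101001; 0b11000011 ⊕ 0b10101001 = 0b01101010.
C2: T = 0b10001100, S = E(K, T) = 0b10110000; 0b01010110 ⊕ 0b10110000 = 0b11100110.
C3: T = 0b10001101, S = E(K, T) = 0b10101111; 0b10000001 ⊕ 0b10101111 = 0b00101110.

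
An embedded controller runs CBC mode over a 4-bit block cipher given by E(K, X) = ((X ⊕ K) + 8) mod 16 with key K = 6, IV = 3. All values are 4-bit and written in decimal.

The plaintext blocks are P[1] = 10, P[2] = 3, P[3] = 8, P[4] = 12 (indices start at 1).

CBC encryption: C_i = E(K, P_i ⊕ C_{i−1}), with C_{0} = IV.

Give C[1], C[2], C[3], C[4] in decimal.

C[1] = 7, C[2] = 10, C[3] = 12, C[4] = 14

C[1]: P[1] ⊕ 3 = 9; E(K, 9) = 7.
C[2]: P[2] ⊕ 7 = 4; E(K, 4) = 10.
C[3]: P[3] ⊕ 10 = 2; E(K, 2) = 12.
C[4]: P[4] ⊕ 12 = 0; E(K, 0) = 14.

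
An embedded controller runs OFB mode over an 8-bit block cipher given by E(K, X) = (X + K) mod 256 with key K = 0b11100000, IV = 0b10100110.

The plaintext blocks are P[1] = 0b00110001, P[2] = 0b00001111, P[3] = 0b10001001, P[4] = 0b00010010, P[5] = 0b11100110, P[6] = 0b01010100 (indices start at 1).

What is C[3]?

OFB encryption: S_i = E(K, S_{i−1}) with S_{0} = IV; C_i = P_i ⊕ S_i.
C[1]: S = E(K, 0b10100110) = 0b10000110; 0b00110001 ⊕ 0b10000110 = 0b10110111.
C[2]: S = E(K, 0b10000110) = 0b01100110; 0b00001111 ⊕ 0b01100110 = 0b01101001.
C[3]: S = E(K, 0b01100110) = 0b01000110; 0b10001001 ⊕ 0b01000110 = 0b11001111.

C[3] = 0b11001111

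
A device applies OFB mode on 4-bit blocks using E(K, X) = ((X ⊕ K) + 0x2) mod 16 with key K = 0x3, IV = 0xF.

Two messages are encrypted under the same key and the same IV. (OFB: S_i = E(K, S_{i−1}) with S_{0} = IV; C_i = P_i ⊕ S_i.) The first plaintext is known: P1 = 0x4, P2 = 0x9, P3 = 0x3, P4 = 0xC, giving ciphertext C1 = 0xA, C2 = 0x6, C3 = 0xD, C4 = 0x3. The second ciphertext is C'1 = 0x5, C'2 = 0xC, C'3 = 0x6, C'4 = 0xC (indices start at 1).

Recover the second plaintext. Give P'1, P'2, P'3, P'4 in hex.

P'1 = 0xB, P'2 = 0x3, P'3 = 0x8, P'4 = 0x3

In OFB with a reused IV, both messages share the same keystream S_i, so C_i ⊕ C'_i = P_i ⊕ P'_i and thus P'_i = P_i ⊕ C_i ⊕ C'_i.
P'1: 0x4 ⊕ 0xA ⊕ 0x5 = 0xB.
P'2: 0x9 ⊕ 0x6 ⊕ 0xC = 0x3.
P'3: 0x3 ⊕ 0xD ⊕ 0x6 = 0x8.
P'4: 0xC ⊕ 0x3 ⊕ 0xC = 0x3.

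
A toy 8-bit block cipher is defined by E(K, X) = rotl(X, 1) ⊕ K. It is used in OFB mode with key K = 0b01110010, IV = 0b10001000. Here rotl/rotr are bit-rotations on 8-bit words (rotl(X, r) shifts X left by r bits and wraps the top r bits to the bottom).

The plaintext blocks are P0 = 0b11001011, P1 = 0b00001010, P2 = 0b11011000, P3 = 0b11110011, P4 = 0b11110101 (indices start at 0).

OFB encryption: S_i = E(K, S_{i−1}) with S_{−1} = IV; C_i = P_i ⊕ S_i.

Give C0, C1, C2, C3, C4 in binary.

C0 = 0b10101000, C1 = 0b10111110, C2 = 0b11000011, C3 = 0b10110111, C4 = 0b00001111

C0: S = E(K, 0b10001000) = 0b01100011; 0b11001011 ⊕ 0b01100011 = 0b10101000.
C1: S = E(K, 0b01100011) = 0b10110100; 0b00001010 ⊕ 0b10110100 = 0b10111110.
C2: S = E(K, 0b10110100) = 0b00011011; 0b11011000 ⊕ 0b00011011 = 0b11000011.
C3: S = E(K, 0b00011011) = 0b01000100; 0b11110011 ⊕ 0b01000100 = 0b10110111.
C4: S = E(K, 0b01000100) = 0b11111010; 0b11110101 ⊕ 0b11111010 = 0b00001111.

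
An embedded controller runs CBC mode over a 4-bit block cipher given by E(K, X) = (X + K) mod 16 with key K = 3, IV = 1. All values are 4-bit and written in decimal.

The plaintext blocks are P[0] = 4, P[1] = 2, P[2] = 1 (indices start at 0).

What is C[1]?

CBC encryption: C_i = E(K, P_i ⊕ C_{i−1}), with C_{−1} = IV.
C[0]: P[0] ⊕ 1 = 5; E(K, 5) = 8.
C[1]: P[1] ⊕ 8 = 10; E(K, 10) = 13.

C[1] = 13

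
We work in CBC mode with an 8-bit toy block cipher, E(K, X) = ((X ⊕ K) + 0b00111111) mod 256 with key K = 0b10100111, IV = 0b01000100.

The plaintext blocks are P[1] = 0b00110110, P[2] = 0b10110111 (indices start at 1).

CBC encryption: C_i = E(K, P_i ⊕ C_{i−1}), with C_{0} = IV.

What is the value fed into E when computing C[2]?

0b10100011

C[1]: P[1] ⊕ 0b01000100 = 0b01110010; E(K, 0b01110010) = 0b00010100.
C[2]: P[2] ⊕ 0b00010100 = 0b10100011; E(K, 0b10100011) = 0b01000011.
So the input to E for block [2] is 0b10100011.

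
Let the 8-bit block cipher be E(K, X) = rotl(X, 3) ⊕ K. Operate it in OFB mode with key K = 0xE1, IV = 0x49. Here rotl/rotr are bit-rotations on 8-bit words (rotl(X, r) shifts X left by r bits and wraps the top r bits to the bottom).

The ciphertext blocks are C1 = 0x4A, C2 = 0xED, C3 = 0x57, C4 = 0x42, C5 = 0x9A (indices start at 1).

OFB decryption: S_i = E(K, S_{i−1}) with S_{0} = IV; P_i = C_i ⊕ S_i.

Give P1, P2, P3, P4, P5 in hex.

P1 = 0xE1, P2 = 0x51, P3 = 0x53, P4 = 0x83, P5 = 0x75

P1: S = E(K, 0x49) = 0xAB; 0x4A ⊕ 0xAB = 0xE1.
P2: S = E(K, 0xAB) = 0xBC; 0xED ⊕ 0xBC = 0x51.
P3: S = E(K, 0xBC) = 0x04; 0x57 ⊕ 0x04 = 0x53.
P4: S = E(K, 0x04) = 0xC1; 0x42 ⊕ 0xC1 = 0x83.
P5: S = E(K, 0xC1) = 0xEF; 0x9A ⊕ 0xEF = 0x75.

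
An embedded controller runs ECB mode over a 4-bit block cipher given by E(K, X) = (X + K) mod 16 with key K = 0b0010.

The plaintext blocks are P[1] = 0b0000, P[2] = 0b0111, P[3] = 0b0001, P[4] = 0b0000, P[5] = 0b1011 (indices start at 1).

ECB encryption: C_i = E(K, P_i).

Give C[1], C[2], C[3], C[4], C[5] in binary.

C[1] = 0b0010, C[2] = 0b1001, C[3] = 0b0011, C[4] = 0b0010, C[5] = 0b1101

C[1]: E(K, 0b0000) = 0b0010.
C[2]: E(K, 0b0111) = 0b1001.
C[3]: E(K, 0b0001) = 0b0011.
C[4]: E(K, 0b0000) = 0b0010.
C[5]: E(K, 0b1011) = 0b1101.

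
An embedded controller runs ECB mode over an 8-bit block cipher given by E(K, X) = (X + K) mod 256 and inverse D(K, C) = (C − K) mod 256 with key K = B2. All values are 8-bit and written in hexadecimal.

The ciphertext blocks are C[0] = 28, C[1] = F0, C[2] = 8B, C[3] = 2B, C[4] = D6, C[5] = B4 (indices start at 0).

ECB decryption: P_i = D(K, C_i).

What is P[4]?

P[4]: D(K, D6) = 24.

P[4] = 24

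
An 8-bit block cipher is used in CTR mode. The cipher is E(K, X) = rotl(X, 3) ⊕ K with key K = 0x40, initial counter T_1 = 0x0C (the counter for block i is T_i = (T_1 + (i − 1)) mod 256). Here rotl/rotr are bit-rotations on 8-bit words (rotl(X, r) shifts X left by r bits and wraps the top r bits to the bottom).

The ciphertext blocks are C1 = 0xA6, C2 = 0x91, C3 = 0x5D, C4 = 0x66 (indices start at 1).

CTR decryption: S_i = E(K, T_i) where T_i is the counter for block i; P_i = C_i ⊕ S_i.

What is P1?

P1: T = 0x0C, S = E(K, T) = 0x20; 0xA6 ⊕ 0x20 = 0x86.

P1 = 0x86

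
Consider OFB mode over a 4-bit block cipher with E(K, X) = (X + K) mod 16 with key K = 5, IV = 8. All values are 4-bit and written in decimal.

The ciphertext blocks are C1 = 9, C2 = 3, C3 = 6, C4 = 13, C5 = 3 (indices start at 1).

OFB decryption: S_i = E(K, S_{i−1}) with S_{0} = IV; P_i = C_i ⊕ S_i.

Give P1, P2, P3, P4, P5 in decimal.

P1 = 4, P2 = 1, P3 = 1, P4 = 1, P5 = 2

P1: S = E(K, 8) = 13; 9 ⊕ 13 = 4.
P2: S = E(K, 13) = 2; 3 ⊕ 2 = 1.
P3: S = E(K, 2) = 7; 6 ⊕ 7 = 1.
P4: S = E(K, 7) = 12; 13 ⊕ 12 = 1.
P5: S = E(K, 12) = 1; 3 ⊕ 1 = 2.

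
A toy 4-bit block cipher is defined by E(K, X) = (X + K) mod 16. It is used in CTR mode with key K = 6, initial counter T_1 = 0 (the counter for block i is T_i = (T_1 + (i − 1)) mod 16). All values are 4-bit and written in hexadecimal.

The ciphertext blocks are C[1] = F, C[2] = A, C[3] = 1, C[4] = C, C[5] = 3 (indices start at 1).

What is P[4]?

P[4] = 5

CTR decryption: S_i = E(K, T_i) where T_i is the counter for block i; P_i = C_i ⊕ S_i.
P[4]: T = 3, S = E(K, T) = 9; C ⊕ 9 = 5.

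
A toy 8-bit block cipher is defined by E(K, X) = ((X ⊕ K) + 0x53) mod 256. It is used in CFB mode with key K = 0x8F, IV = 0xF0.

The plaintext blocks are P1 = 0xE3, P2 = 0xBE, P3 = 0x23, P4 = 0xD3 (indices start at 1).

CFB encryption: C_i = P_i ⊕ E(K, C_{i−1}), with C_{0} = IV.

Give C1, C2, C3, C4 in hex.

C1 = 0x31, C2 = 0xAF, C3 = 0x50, C4 = 0xE1

C1: E(K, 0xF0) = 0xD2; 0xE3 ⊕ 0xD2 = 0x31.
C2: E(K, 0x31) = 0x11; 0xBE ⊕ 0x11 = 0xAF.
C3: E(K, 0xAF) = 0x73; 0x23 ⊕ 0x73 = 0x50.
C4: E(K, 0x50) = 0x32; 0xD3 ⊕ 0x32 = 0xE1.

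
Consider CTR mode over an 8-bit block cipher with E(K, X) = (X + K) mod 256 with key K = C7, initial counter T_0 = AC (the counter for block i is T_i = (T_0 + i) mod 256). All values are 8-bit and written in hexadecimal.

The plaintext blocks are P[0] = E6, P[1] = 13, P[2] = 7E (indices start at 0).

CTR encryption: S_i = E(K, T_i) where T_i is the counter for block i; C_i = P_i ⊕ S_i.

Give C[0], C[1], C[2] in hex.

C[0]: T = AC, S = E(K, T) = 73; E6 ⊕ 73 = 95.
C[1]: T = AD, S = E(K, T) = 74; 13 ⊕ 74 = 67.
C[2]: T = AE, S = E(K, T) = 75; 7E ⊕ 75 = 0B.

C[0] = 95, C[1] = 67, C[2] = 0B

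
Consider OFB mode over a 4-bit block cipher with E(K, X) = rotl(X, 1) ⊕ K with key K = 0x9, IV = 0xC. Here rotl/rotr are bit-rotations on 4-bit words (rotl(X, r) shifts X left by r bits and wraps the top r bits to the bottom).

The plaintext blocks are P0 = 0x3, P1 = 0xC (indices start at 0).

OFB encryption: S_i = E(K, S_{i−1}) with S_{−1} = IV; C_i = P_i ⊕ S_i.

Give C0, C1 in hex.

C0 = 0x3, C1 = 0x5

C0: S = E(K, 0xC) = 0x0; 0x3 ⊕ 0x0 = 0x3.
C1: S = E(K, 0x0) = 0x9; 0xC ⊕ 0x9 = 0x5.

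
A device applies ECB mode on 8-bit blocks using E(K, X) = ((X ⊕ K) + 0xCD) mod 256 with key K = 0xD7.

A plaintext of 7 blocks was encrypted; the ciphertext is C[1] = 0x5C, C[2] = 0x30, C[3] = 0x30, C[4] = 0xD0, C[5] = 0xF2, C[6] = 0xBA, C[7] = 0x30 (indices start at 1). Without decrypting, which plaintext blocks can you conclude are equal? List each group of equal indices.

P[2] = P[3] = P[7]

ECB encrypts each block independently with the same key, so equal ciphertext blocks imply equal plaintext blocks.
C[2] = C[3] = C[7] = 0x30, so P[2] = P[3] = P[7].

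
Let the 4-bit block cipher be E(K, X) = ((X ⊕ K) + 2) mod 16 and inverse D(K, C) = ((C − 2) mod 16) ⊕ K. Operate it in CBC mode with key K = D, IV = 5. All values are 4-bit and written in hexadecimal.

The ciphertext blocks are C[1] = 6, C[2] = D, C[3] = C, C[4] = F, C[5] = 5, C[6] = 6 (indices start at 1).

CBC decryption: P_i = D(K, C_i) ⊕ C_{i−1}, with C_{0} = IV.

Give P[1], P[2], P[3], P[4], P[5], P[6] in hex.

P[1] = C, P[2] = 0, P[3] = A, P[4] = C, P[5] = 1, P[6] = C

P[1]: D(K, 6) = 9; 9 ⊕ 5 = C.
P[2]: D(K, D) = 6; 6 ⊕ 6 = 0.
P[3]: D(K, C) = 7; 7 ⊕ D = A.
P[4]: D(K, F) = 0; 0 ⊕ C = C.
P[5]: D(K, 5) = E; E ⊕ F = 1.
P[6]: D(K, 6) = 9; 9 ⊕ 5 = C.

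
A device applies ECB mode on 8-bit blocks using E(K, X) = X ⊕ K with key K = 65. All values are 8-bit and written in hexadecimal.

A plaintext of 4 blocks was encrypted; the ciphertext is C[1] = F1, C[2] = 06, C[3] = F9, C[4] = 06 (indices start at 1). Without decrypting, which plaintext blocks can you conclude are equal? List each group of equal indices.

P[2] = P[4]

ECB encrypts each block independently with the same key, so equal ciphertext blocks imply equal plaintext blocks.
C[2] = C[4] = 06, so P[2] = P[4].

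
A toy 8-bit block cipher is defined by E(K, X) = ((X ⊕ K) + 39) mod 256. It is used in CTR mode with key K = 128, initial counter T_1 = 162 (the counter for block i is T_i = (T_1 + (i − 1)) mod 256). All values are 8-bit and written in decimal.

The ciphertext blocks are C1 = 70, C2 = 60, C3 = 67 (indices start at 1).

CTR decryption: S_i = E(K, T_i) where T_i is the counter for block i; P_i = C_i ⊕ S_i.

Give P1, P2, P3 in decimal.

P1 = 15, P2 = 118, P3 = 8

P1: T = 162, S = E(K, T) = 73; 70 ⊕ 73 = 15.
P2: T = 163, S = E(K, T) = 74; 60 ⊕ 74 = 118.
P3: T = 164, S = E(K, T) = 75; 67 ⊕ 75 = 8.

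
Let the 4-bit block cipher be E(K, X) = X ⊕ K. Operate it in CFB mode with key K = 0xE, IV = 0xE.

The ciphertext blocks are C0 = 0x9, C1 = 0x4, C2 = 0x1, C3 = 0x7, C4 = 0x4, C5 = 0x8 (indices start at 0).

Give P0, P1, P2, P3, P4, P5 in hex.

CFB decryption: P_i = C_i ⊕ E(K, C_{i−1}), with C_{−1} = IV.
P0: E(K, 0xE) = 0x0; 0x9 ⊕ 0x0 = 0x9.
P1: E(K, 0x9) = 0x7; 0x4 ⊕ 0x7 = 0x3.
P2: E(K, 0x4) = 0xA; 0x1 ⊕ 0xA = 0xB.
P3: E(K, 0x1) = 0xF; 0x7 ⊕ 0xF = 0x8.
P4: E(K, 0x7) = 0x9; 0x4 ⊕ 0x9 = 0xD.
P5: E(K, 0x4) = 0xA; 0x8 ⊕ 0xA = 0x2.

P0 = 0x9, P1 = 0x3, P2 = 0xB, P3 = 0x8, P4 = 0xD, P5 = 0x2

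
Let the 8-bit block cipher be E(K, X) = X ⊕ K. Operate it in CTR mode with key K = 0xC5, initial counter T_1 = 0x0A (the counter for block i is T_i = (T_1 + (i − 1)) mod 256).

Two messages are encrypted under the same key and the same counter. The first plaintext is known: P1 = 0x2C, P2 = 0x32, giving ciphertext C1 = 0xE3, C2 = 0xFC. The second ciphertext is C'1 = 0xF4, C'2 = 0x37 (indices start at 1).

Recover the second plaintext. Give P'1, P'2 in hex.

P'1 = 0x3B, P'2 = 0xF9

In CTR with a reused counter, both messages share the same keystream S_i, so C_i ⊕ C'_i = P_i ⊕ P'_i and thus P'_i = P_i ⊕ C_i ⊕ C'_i.
P'1: 0x2C ⊕ 0xE3 ⊕ 0xF4 = 0x3B.
P'2: 0x32 ⊕ 0xFC ⊕ 0x37 = 0xF9.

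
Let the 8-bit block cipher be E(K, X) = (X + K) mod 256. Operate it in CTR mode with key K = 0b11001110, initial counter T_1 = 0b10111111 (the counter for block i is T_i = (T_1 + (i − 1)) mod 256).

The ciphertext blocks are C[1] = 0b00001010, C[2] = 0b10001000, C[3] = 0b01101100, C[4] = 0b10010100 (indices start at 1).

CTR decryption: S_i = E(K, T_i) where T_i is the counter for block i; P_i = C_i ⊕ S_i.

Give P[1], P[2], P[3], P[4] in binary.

P[1] = 0b10000111, P[2] = 0b00000110, P[3] = 0b11100011, P[4] = 0b00000100

P[1]: T = 0b10111111, S = E(K, T) = 0b10001101; 0b00001010 ⊕ 0b10001101 = 0b10000111.
P[2]: T = 0b11000000, S = E(K, T) = 0b10001110; 0b10001000 ⊕ 0b10001110 = 0b00000110.
P[3]: T = 0b11000001, S = E(K, T) = 0b10001111; 0b01101100 ⊕ 0b10001111 = 0b11100011.
P[4]: T = 0b11000010, S = E(K, T) = 0b10010000; 0b10010100 ⊕ 0b10010000 = 0b00000100.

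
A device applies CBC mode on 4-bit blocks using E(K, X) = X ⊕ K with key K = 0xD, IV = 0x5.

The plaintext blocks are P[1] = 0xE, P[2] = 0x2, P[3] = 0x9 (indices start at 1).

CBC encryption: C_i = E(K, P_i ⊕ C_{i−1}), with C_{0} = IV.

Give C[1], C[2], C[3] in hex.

C[1] = 0x6, C[2] = 0x9, C[3] = 0xD

C[1]: P[1] ⊕ 0x5 = 0xB; E(K, 0xB) = 0x6.
C[2]: P[2] ⊕ 0x6 = 0x4; E(K, 0x4) = 0x9.
C[3]: P[3] ⊕ 0x9 = 0x0; E(K, 0x0) = 0xD.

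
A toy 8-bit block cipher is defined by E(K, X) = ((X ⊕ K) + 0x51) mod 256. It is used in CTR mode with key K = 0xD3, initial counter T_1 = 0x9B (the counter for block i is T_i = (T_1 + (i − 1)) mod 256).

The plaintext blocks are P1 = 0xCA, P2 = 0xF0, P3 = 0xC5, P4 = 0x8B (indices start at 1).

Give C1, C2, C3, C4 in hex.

CTR encryption: S_i = E(K, T_i) where T_i is the counter for block i; C_i = P_i ⊕ S_i.
C1: T = 0x9B, S = E(K, T) = 0x99; 0xCA ⊕ 0x99 = 0x53.
C2: T = 0x9C, S = E(K, T) = 0xA0; 0xF0 ⊕ 0xA0 = 0x50.
C3: T = 0x9D, S = E(K, T) = 0x9F; 0xC5 ⊕ 0x9F = 0x5A.
C4: T = 0x9E, S = E(K, T) = 0x9E; 0x8B ⊕ 0x9E = 0x15.

C1 = 0x53, C2 = 0x50, C3 = 0x5A, C4 = 0x15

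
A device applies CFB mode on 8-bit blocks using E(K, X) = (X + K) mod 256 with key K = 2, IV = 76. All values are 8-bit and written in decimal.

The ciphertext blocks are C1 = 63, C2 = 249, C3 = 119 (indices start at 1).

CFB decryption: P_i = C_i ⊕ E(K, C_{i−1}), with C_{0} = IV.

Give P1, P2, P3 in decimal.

P1: E(K, 76) = 78; 63 ⊕ 78 = 113.
P2: E(K, 63) = 65; 249 ⊕ 65 = 184.
P3: E(K, 249) = 251; 119 ⊕ 251 = 140.

P1 = 113, P2 = 184, P3 = 140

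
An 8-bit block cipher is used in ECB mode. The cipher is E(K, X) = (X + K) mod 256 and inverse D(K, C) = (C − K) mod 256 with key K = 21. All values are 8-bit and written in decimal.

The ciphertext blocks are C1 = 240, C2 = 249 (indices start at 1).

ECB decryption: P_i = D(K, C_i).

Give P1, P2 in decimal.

P1: D(K, 240) = 219.
P2: D(K, 249) = 228.

P1 = 219, P2 = 228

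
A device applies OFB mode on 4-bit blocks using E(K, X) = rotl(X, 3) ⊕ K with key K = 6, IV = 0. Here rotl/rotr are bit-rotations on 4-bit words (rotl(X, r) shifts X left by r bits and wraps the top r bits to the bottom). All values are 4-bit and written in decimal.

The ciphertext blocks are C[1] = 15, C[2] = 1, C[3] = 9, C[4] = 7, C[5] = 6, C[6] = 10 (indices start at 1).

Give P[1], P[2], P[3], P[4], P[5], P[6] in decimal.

OFB decryption: S_i = E(K, S_{i−1}) with S_{0} = IV; P_i = C_i ⊕ S_i.
P[1]: S = E(K, 0) = 6; 15 ⊕ 6 = 9.
P[2]: S = E(K, 6) = 5; 1 ⊕ 5 = 4.
P[3]: S = E(K, 5) = 12; 9 ⊕ 12 = 5.
P[4]: S = E(K, 12) = 0; 7 ⊕ 0 = 7.
P[5]: S = E(K, 0) = 6; 6 ⊕ 6 = 0.
P[6]: S = E(K, 6) = 5; 10 ⊕ 5 = 15.

P[1] = 9, P[2] = 4, P[3] = 5, P[4] = 7, P[5] = 0, P[6] = 15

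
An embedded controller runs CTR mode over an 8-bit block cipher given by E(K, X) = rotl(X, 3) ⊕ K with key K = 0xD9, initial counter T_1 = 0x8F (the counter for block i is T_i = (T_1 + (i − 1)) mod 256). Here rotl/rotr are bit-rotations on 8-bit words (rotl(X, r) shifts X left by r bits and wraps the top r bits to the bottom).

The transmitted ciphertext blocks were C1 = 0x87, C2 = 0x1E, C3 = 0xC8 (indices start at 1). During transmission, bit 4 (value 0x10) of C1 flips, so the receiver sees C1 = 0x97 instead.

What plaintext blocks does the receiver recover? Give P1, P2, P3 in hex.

P1 = 0x32, P2 = 0x43, P3 = 0x9D

CTR decryption: S_i = E(K, T_i) where T_i is the counter for block i; P_i = C_i ⊕ S_i.
Only C1 changed, to 0x97. In CTR, a change in C_i flips the same bit in P_i only; the keystream is unaffected. Decrypting the received ciphertext:
P1: T = 0x8F, S = E(K, T) = 0xA5; 0x97 ⊕ 0xA5 = 0x32.
P2: T = 0x90, S = E(K, T) = 0x5D; 0x1E ⊕ 0x5D = 0x43.
P3: T = 0x91, S = E(K, T) = 0x55; 0xC8 ⊕ 0x55 = 0x9D.
Blocks that differ from the original plaintext: P1.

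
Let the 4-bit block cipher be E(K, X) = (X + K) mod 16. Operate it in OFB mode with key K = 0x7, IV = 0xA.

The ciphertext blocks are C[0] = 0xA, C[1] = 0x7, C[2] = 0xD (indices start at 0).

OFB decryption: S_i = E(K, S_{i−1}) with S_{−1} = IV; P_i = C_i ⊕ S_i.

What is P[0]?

P[0] = 0xB

P[0]: S = E(K, 0xA) = 0x1; 0xA ⊕ 0x1 = 0xB.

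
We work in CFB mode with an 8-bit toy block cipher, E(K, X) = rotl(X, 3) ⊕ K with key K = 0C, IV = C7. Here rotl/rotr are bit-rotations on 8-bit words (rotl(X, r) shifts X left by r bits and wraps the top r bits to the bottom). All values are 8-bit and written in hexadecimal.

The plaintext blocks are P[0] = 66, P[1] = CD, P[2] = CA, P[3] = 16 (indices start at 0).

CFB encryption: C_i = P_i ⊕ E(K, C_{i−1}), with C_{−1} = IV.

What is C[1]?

C[1] = 63

C[0]: E(K, C7) = 32; 66 ⊕ 32 = 54.
C[1]: E(K, 54) = AE; CD ⊕ AE = 63.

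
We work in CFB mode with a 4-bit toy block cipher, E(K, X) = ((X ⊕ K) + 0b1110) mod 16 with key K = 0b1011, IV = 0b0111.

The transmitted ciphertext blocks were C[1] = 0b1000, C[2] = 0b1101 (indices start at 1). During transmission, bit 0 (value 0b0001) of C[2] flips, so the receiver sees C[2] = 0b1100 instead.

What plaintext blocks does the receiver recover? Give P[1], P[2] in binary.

P[1] = 0b0010, P[2] = 0b1101

CFB decryption: P_i = C_i ⊕ E(K, C_{i−1}), with C_{0} = IV.
Only C[2] changed, to 0b1100. In CFB, a change in C_i flips the same bit in P_i and garbles P_{i+1}. Decrypting the received ciphertext:
P[1]: E(K, 0b0111) = 0b1010; 0b1000 ⊕ 0b1010 = 0b0010.
P[2]: E(K, 0b1000) = 0b0001; 0b1100 ⊕ 0b0001 = 0b1101.
Blocks that differ from the original plaintext: P[2].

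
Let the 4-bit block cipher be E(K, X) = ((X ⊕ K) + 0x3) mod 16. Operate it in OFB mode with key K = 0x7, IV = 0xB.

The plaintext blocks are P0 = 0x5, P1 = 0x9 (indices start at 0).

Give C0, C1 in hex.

C0 = 0xA, C1 = 0x2

OFB encryption: S_i = E(K, S_{i−1}) with S_{−1} = IV; C_i = P_i ⊕ S_i.
C0: S = E(K, 0xB) = 0xF; 0x5 ⊕ 0xF = 0xA.
C1: S = E(K, 0xF) = 0xB; 0x9 ⊕ 0xB = 0x2.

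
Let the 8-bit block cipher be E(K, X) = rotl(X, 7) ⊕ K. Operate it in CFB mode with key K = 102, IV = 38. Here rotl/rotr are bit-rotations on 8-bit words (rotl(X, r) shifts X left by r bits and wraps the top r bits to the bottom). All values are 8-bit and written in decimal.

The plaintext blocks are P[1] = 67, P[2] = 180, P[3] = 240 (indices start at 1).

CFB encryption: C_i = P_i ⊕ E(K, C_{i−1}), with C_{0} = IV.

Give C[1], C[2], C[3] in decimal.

C[1]: E(K, 38) = 117; 67 ⊕ 117 = 54.
C[2]: E(K, 54) = 125; 180 ⊕ 125 = 201.
C[3]: E(K, 201) = 130; 240 ⊕ 130 = 114.

C[1] = 54, C[2] = 201, C[3] = 114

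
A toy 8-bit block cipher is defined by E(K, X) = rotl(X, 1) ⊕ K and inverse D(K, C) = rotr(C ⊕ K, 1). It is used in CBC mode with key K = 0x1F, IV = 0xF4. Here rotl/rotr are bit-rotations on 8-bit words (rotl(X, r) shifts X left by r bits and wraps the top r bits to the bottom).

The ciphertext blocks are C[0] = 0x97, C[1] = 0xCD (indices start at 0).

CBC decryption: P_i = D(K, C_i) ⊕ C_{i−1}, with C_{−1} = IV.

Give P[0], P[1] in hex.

P[0] = 0xB0, P[1] = 0xFE

P[0]: D(K, 0x97) = 0x44; 0x44 ⊕ 0xF4 = 0xB0.
P[1]: D(K, 0xCD) = 0x69; 0x69 ⊕ 0x97 = 0xFE.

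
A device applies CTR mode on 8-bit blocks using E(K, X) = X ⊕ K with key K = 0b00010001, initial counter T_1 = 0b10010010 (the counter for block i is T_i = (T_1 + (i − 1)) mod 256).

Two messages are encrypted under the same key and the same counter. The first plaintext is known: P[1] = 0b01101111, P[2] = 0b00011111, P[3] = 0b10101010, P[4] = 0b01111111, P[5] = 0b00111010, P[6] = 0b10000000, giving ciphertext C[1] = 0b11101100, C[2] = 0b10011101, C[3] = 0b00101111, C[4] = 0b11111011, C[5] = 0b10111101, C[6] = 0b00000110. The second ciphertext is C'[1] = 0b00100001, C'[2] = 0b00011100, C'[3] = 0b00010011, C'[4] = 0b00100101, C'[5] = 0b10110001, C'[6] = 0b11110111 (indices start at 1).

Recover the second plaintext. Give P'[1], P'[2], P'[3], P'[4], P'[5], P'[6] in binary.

In CTR with a reused counter, both messages share the same keystream S_i, so C_i ⊕ C'_i = P_i ⊕ P'_i and thus P'_i = P_i ⊕ C_i ⊕ C'_i.
P'[1]: 0b01101111 ⊕ 0b11101100 ⊕ 0b00100001 = 0b10100010.
P'[2]: 0b00011111 ⊕ 0b10011101 ⊕ 0b00011100 = 0b10011110.
P'[3]: 0b10101010 ⊕ 0b00101111 ⊕ 0b00010011 = 0b10010110.
P'[4]: 0b01111111 ⊕ 0b11111011 ⊕ 0b00100101 = 0b10100001.
P'[5]: 0b00111010 ⊕ 0b10111101 ⊕ 0b10110001 = 0b00110110.
P'[6]: 0b10000000 ⊕ 0b00000110 ⊕ 0b11110111 = 0b01110001.

P'[1] = 0b10100010, P'[2] = 0b10011110, P'[3] = 0b10010110, P'[4] = 0b10100001, P'[5] = 0b00110110, P'[6] = 0b01110001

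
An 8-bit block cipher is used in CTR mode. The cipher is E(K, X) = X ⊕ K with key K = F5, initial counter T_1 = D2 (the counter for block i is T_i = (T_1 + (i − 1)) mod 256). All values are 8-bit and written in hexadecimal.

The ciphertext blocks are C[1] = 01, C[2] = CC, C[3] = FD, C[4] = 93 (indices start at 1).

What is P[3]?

P[3] = DC

CTR decryption: S_i = E(K, T_i) where T_i is the counter for block i; P_i = C_i ⊕ S_i.
P[3]: T = D4, S = E(K, T) = 21; FD ⊕ 21 = DC.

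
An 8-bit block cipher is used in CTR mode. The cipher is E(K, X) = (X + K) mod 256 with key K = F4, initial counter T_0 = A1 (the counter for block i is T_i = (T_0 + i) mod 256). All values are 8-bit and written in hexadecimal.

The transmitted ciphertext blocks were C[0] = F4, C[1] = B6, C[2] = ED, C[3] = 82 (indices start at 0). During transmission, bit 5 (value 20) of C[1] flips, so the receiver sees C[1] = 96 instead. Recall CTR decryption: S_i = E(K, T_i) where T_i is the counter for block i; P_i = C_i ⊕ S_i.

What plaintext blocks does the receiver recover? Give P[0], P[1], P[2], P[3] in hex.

P[0] = 61, P[1] = 00, P[2] = 7A, P[3] = 1A

Only C[1] changed, to 96. In CTR, a change in C_i flips the same bit in P_i only; the keystream is unaffected. Decrypting the received ciphertext:
P[0]: T = A1, S = E(K, T) = 95; F4 ⊕ 95 = 61.
P[1]: T = A2, S = E(K, T) = 96; 96 ⊕ 96 = 00.
P[2]: T = A3, S = E(K, T) = 97; ED ⊕ 97 = 7A.
P[3]: T = A4, S = E(K, T) = 98; 82 ⊕ 98 = 1A.
Blocks that differ from the original plaintext: P[1].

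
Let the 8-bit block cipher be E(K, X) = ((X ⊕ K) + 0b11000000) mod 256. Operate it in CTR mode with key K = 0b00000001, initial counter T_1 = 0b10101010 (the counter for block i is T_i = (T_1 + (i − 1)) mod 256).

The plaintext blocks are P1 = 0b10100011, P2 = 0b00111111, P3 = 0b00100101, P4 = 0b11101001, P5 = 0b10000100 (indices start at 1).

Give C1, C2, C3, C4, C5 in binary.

CTR encryption: S_i = E(K, T_i) where T_i is the counter for block i; C_i = P_i ⊕ S_i.
C1: T = 0b10101010, S = E(K, T) = 0b01101011; 0b10100011 ⊕ 0b01101011 = 0b11001000.
C2: T = 0b10101011, S = E(K, T) = 0b01101010; 0b00111111 ⊕ 0b01101010 = 0b01010101.
C3: T = 0b10101100, S = E(K, T) = 0b01101101; 0b00100101 ⊕ 0b01101101 = 0b01001000.
C4: T = 0b10101101, S = E(K, T) = 0b01101100; 0b11101001 ⊕ 0b01101100 = 0b10000101.
C5: T = 0b10101110, S = E(K, T) = 0b01101111; 0b10000100 ⊕ 0b01101111 = 0b11101011.

C1 = 0b11001000, C2 = 0b01010101, C3 = 0b01001000, C4 = 0b10000101, C5 = 0b11101011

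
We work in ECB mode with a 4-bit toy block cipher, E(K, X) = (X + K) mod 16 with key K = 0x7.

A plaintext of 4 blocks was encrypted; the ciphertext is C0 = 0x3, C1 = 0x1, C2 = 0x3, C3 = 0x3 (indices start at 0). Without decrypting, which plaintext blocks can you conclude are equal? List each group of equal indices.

P0 = P2 = P3

ECB encrypts each block independently with the same key, so equal ciphertext blocks imply equal plaintext blocks.
C0 = C2 = C3 = 0x3, so P0 = P2 = P3.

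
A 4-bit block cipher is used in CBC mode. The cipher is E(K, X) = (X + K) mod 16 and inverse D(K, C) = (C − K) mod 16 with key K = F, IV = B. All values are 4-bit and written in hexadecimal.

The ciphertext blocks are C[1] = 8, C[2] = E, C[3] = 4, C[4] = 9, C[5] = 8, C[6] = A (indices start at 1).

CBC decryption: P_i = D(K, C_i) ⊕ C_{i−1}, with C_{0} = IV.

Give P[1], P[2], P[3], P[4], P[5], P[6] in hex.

P[1] = 2, P[2] = 7, P[3] = B, P[4] = E, P[5] = 0, P[6] = 3

P[1]: D(K, 8) = 9; 9 ⊕ B = 2.
P[2]: D(K, E) = F; F ⊕ 8 = 7.
P[3]: D(K, 4) = 5; 5 ⊕ E = B.
P[4]: D(K, 9) = A; A ⊕ 4 = E.
P[5]: D(K, 8) = 9; 9 ⊕ 9 = 0.
P[6]: D(K, A) = B; B ⊕ 8 = 3.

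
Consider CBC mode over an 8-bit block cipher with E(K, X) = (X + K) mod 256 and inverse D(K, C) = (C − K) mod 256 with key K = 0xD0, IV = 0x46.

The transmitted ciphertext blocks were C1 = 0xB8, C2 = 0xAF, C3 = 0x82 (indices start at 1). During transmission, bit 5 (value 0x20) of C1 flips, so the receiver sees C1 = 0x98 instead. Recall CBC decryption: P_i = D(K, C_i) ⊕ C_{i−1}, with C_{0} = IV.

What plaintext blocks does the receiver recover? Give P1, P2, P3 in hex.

P1 = 0x8E, P2 = 0x47, P3 = 0x1D

Only C1 changed, to 0x98. In CBC, a change in C_i garbles P_i and flips the same bit in P_{i+1}. Decrypting the received ciphertext:
P1: D(K, 0x98) = 0xC8; 0xC8 ⊕ 0x46 = 0x8E.
P2: D(K, 0xAF) = 0xDF; 0xDF ⊕ 0x98 = 0x47.
P3: D(K, 0x82) = 0xB2; 0xB2 ⊕ 0xAF = 0x1D.
Blocks that differ from the original plaintext: P1, P2.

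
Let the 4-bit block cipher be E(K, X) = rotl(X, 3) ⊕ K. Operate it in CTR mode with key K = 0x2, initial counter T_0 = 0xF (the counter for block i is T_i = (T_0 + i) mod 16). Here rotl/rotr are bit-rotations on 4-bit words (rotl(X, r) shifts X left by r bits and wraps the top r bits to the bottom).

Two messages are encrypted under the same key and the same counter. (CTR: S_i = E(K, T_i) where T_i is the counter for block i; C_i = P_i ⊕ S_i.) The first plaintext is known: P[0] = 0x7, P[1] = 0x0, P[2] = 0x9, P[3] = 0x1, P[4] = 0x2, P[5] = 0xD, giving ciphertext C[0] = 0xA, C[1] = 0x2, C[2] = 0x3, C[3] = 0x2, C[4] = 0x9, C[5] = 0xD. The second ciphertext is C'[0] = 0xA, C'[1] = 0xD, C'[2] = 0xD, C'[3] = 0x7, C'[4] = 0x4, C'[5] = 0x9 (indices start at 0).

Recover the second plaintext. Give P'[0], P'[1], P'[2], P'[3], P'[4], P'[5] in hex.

In CTR with a reused counter, both messages share the same keystream S_i, so C_i ⊕ C'_i = P_i ⊕ P'_i and thus P'_i = P_i ⊕ C_i ⊕ C'_i.
P'[0]: 0x7 ⊕ 0xA ⊕ 0xA = 0x7.
P'[1]: 0x0 ⊕ 0x2 ⊕ 0xD = 0xF.
P'[2]: 0x9 ⊕ 0x3 ⊕ 0xD = 0x7.
P'[3]: 0x1 ⊕ 0x2 ⊕ 0x7 = 0x4.
P'[4]: 0x2 ⊕ 0x9 ⊕ 0x4 = 0xF.
P'[5]: 0xD ⊕ 0xD ⊕ 0x9 = 0x9.

P'[0] = 0x7, P'[1] = 0xF, P'[2] = 0x7, P'[3] = 0x4, P'[4] = 0xF, P'[5] = 0x9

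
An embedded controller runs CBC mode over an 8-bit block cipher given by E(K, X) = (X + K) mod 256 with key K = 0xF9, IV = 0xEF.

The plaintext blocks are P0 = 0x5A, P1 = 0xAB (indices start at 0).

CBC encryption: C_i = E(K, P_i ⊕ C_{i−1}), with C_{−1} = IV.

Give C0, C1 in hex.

C0 = 0xAE, C1 = 0xFE

C0: P0 ⊕ 0xEF = 0xB5; E(K, 0xB5) = 0xAE.
C1: P1 ⊕ 0xAE = 0x05; E(K, 0x05) = 0xFE.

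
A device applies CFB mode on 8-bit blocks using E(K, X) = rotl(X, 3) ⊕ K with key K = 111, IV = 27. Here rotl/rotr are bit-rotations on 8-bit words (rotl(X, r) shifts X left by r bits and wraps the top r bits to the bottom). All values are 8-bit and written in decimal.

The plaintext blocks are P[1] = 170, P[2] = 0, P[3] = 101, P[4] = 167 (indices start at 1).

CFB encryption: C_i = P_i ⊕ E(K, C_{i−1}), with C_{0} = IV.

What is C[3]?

C[3] = 54

C[1]: E(K, 27) = 183; 170 ⊕ 183 = 29.
C[2]: E(K, 29) = 135; 0 ⊕ 135 = 135.
C[3]: E(K, 135) = 83; 101 ⊕ 83 = 54.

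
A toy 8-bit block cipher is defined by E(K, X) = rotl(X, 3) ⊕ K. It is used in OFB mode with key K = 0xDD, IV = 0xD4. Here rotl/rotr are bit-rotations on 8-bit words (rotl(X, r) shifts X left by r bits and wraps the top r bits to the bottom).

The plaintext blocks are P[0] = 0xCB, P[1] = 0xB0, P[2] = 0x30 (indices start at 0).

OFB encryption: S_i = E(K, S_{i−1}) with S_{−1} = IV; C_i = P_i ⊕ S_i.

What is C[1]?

C[0]: S = E(K, 0xD4) = 0x7B; 0xCB ⊕ 0x7B = 0xB0.
C[1]: S = E(K, 0x7B) = 0x06; 0xB0 ⊕ 0x06 = 0xB6.

C[1] = 0xB6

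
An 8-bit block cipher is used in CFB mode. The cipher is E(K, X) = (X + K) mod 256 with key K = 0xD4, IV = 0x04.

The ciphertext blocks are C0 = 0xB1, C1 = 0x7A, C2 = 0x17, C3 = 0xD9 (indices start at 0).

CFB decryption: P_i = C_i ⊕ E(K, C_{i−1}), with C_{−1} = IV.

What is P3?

P3: E(K, 0x17) = 0xEB; 0xD9 ⊕ 0xEB = 0x32.

P3 = 0x32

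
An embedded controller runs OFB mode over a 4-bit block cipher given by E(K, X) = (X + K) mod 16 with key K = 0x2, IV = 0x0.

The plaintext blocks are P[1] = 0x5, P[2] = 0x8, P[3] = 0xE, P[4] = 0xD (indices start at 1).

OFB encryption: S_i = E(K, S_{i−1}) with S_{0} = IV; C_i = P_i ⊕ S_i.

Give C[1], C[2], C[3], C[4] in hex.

C[1] = 0x7, C[2] = 0xC, C[3] = 0x8, C[4] = 0x5

C[1]: S = E(K, 0x0) = 0x2; 0x5 ⊕ 0x2 = 0x7.
C[2]: S = E(K, 0x2) = 0x4; 0x8 ⊕ 0x4 = 0xC.
C[3]: S = E(K, 0x4) = 0x6; 0xE ⊕ 0x6 = 0x8.
C[4]: S = E(K, 0x6) = 0x8; 0xD ⊕ 0x8 = 0x5.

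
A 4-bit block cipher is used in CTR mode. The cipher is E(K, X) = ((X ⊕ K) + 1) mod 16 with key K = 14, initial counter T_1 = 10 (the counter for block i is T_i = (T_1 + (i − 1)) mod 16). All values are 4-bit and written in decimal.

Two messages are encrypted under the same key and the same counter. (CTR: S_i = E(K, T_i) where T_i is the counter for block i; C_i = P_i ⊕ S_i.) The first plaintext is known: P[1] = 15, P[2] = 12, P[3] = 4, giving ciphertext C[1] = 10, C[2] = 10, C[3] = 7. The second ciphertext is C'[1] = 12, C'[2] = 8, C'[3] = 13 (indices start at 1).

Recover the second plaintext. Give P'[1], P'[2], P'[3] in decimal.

P'[1] = 9, P'[2] = 14, P'[3] = 14

In CTR with a reused counter, both messages share the same keystream S_i, so C_i ⊕ C'_i = P_i ⊕ P'_i and thus P'_i = P_i ⊕ C_i ⊕ C'_i.
P'[1]: 15 ⊕ 10 ⊕ 12 = 9.
P'[2]: 12 ⊕ 10 ⊕ 8 = 14.
P'[3]: 4 ⊕ 7 ⊕ 13 = 14.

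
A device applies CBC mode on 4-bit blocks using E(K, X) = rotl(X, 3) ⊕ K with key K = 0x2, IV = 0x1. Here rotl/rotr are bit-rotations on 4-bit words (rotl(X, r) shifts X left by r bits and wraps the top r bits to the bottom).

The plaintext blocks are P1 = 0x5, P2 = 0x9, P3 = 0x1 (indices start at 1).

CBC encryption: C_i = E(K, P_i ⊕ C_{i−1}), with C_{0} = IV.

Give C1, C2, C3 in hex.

C1: P1 ⊕ 0x1 = 0x4; E(K, 0x4) = 0x0.
C2: P2 ⊕ 0x0 = 0x9; E(K, 0x9) = 0xE.
C3: P3 ⊕ 0xE = 0xF; E(K, 0xF) = 0xD.

C1 = 0x0, C2 = 0xE, C3 = 0xD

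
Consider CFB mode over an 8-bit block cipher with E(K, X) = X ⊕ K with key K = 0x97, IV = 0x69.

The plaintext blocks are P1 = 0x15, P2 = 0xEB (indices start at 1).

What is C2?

CFB encryption: C_i = P_i ⊕ E(K, C_{i−1}), with C_{0} = IV.
C1: E(K, 0x69) = 0xFE; 0x15 ⊕ 0xFE = 0xEB.
C2: E(K, 0xEB) = 0x7C; 0xEB ⊕ 0x7C = 0x97.

C2 = 0x97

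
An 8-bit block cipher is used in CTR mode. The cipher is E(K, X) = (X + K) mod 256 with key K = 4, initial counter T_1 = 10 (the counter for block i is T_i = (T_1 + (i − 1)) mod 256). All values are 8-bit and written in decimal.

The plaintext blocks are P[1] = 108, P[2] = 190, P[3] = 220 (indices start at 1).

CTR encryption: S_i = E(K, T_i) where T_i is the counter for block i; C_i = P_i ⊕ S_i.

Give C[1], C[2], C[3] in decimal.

C[1]: T = 10, S = E(K, T) = 14; 108 ⊕ 14 = 98.
C[2]: T = 11, S = E(K, T) = 15; 190 ⊕ 15 = 177.
C[3]: T = 12, S = E(K, T) = 16; 220 ⊕ 16 = 204.

C[1] = 98, C[2] = 177, C[3] = 204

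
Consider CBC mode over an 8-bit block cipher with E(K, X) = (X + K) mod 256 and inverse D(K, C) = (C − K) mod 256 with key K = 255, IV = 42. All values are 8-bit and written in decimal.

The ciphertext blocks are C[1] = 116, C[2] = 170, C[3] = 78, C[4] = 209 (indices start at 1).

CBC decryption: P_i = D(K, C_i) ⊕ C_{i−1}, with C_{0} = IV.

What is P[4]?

P[4]: D(K, 209) = 210; 210 ⊕ 78 = 156.

P[4] = 156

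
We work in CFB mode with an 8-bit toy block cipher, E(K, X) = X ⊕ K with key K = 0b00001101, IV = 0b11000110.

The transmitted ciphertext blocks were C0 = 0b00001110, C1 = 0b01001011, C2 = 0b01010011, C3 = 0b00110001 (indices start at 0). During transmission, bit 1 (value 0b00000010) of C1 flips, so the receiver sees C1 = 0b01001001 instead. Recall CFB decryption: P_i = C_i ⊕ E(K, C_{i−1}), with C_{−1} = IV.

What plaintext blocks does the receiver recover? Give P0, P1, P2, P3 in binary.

Only C1 changed, to 0b01001001. In CFB, a change in C_i flips the same bit in P_i and garbles P_{i+1}. Decrypting the received ciphertext:
P0: E(K, 0b11000110) = 0b11001011; 0b00001110 ⊕ 0b11001011 = 0b11000101.
P1: E(K, 0b00001110) = 0b00000011; 0b01001001 ⊕ 0b00000011 = 0b01001010.
P2: E(K, 0b01001001) = 0b01000100; 0b01010011 ⊕ 0b01000100 = 0b00010111.
P3: E(K, 0b01010011) = 0b01011110; 0b00110001 ⊕ 0b01011110 = 0b01101111.
Blocks that differ from the original plaintext: P1, P2.

P0 = 0b11000101, P1 = 0b01001010, P2 = 0b00010111, P3 = 0b01101111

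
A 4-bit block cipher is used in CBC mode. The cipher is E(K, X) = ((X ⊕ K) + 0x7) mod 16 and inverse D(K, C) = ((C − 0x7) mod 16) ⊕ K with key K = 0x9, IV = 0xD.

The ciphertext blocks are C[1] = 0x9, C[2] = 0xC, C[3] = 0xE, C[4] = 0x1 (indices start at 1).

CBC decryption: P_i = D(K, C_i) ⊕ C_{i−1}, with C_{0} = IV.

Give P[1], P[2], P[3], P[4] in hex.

P[1]: D(K, 0x9) = 0xB; 0xB ⊕ 0xD = 0x6.
P[2]: D(K, 0xC) = 0xC; 0xC ⊕ 0x9 = 0x5.
P[3]: D(K, 0xE) = 0xE; 0xE ⊕ 0xC = 0x2.
P[4]: D(K, 0x1) = 0x3; 0x3 ⊕ 0xE = 0xD.

P[1] = 0x6, P[2] = 0x5, P[3] = 0x2, P[4] = 0xD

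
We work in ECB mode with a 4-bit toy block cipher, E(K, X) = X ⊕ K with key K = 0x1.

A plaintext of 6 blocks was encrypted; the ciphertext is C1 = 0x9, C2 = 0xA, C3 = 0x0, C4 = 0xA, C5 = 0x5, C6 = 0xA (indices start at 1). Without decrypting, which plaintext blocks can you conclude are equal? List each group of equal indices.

P2 = P4 = P6

ECB encrypts each block independently with the same key, so equal ciphertext blocks imply equal plaintext blocks.
C2 = C4 = C6 = 0xA, so P2 = P4 = P6.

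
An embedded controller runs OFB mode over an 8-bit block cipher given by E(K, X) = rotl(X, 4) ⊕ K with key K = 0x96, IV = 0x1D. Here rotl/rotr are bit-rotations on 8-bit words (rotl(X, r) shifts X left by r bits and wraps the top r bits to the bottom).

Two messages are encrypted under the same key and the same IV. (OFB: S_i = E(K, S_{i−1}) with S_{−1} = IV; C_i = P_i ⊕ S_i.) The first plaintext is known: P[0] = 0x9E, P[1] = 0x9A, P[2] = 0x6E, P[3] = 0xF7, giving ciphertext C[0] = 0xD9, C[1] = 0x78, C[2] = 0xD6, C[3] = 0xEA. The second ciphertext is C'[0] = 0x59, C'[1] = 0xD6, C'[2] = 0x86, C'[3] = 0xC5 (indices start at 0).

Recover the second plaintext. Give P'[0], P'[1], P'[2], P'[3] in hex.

In OFB with a reused IV, both messages share the same keystream S_i, so C_i ⊕ C'_i = P_i ⊕ P'_i and thus P'_i = P_i ⊕ C_i ⊕ C'_i.
P'[0]: 0x9E ⊕ 0xD9 ⊕ 0x59 = 0x1E.
P'[1]: 0x9A ⊕ 0x78 ⊕ 0xD6 = 0x34.
P'[2]: 0x6E ⊕ 0xD6 ⊕ 0x86 = 0x3E.
P'[3]: 0xF7 ⊕ 0xEA ⊕ 0xC5 = 0xD8.

P'[0] = 0x1E, P'[1] = 0x34, P'[2] = 0x3E, P'[3] = 0xD8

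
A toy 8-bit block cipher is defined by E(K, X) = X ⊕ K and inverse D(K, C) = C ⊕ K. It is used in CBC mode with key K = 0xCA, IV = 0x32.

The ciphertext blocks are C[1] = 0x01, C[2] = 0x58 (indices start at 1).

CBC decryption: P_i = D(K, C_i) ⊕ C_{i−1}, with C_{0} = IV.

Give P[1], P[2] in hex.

P[1] = 0xF9, P[2] = 0x93

P[1]: D(K, 0x01) = 0xCB; 0xCB ⊕ 0x32 = 0xF9.
P[2]: D(K, 0x58) = 0x92; 0x92 ⊕ 0x01 = 0x93.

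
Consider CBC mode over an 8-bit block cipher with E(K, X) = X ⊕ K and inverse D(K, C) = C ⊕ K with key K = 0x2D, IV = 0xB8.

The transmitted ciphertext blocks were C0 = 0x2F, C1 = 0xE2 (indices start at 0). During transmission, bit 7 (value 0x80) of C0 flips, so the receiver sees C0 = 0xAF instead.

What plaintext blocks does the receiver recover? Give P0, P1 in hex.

P0 = 0x3A, P1 = 0x60

CBC decryption: P_i = D(K, C_i) ⊕ C_{i−1}, with C_{−1} = IV.
Only C0 changed, to 0xAF. In CBC, a change in C_i garbles P_i and flips the same bit in P_{i+1}. Decrypting the received ciphertext:
P0: D(K, 0xAF) = 0x82; 0x82 ⊕ 0xB8 = 0x3A.
P1: D(K, 0xE2) = 0xCF; 0xCF ⊕ 0xAF = 0x60.
Blocks that differ from the original plaintext: P0, P1.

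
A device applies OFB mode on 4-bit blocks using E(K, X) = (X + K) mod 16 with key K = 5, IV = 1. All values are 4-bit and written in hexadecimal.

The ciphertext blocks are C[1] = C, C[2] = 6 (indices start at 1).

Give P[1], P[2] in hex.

P[1] = A, P[2] = D

OFB decryption: S_i = E(K, S_{i−1}) with S_{0} = IV; P_i = C_i ⊕ S_i.
P[1]: S = E(K, 1) = 6; C ⊕ 6 = A.
P[2]: S = E(K, 6) = B; 6 ⊕ B = D.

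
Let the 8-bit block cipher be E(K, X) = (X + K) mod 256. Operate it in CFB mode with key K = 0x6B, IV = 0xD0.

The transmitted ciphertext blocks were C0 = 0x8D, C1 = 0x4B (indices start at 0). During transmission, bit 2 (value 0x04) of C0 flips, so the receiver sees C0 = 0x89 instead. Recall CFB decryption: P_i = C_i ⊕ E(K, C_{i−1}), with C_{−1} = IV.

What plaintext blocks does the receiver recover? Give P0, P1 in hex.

P0 = 0xB2, P1 = 0xBF

Only C0 changed, to 0x89. In CFB, a change in C_i flips the same bit in P_i and garbles P_{i+1}. Decrypting the received ciphertext:
P0: E(K, 0xD0) = 0x3B; 0x89 ⊕ 0x3B = 0xB2.
P1: E(K, 0x89) = 0xF4; 0x4B ⊕ 0xF4 = 0xBF.
Blocks that differ from the original plaintext: P0, P1.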